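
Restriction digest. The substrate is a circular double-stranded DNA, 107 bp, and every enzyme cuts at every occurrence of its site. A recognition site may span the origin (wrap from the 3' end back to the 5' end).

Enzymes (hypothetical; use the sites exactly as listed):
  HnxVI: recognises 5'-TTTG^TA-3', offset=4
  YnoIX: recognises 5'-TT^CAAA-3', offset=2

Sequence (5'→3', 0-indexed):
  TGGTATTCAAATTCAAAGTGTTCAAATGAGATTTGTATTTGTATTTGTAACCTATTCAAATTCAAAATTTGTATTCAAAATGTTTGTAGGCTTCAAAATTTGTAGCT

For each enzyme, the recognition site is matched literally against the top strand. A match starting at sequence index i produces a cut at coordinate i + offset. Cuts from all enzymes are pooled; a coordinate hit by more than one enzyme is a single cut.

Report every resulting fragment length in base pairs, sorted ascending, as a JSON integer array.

[4,6,6,6,6,7,9,9,9,9,11,12,13]

Per-enzyme occurrences:
  HnxVI TTTGTA/4: at [31, 37, 43, 67, 82, 98] ⇒ [35, 41, 47, 71, 86, 102]
  YnoIX TTCAAA/2: at [5, 11, 20, 54, 60, 73, 91] ⇒ [7, 13, 22, 56, 62, 75, 93]

All cut coordinates (distinct, sorted): [7, 13, 22, 35, 41, 47, 56, 62, 71, 75, 86, 93, 102]

Fragments:
  7→13: 6 bp
  13→22: 9 bp
  22→35: 13 bp
  35→41: 6 bp
  41→47: 6 bp
  47→56: 9 bp
  56→62: 6 bp
  62→71: 9 bp
  71→75: 4 bp
  75→86: 11 bp
  86→93: 7 bp
  93→102: 9 bp
  102→7 (wrap): 107-102+7 = 12 bp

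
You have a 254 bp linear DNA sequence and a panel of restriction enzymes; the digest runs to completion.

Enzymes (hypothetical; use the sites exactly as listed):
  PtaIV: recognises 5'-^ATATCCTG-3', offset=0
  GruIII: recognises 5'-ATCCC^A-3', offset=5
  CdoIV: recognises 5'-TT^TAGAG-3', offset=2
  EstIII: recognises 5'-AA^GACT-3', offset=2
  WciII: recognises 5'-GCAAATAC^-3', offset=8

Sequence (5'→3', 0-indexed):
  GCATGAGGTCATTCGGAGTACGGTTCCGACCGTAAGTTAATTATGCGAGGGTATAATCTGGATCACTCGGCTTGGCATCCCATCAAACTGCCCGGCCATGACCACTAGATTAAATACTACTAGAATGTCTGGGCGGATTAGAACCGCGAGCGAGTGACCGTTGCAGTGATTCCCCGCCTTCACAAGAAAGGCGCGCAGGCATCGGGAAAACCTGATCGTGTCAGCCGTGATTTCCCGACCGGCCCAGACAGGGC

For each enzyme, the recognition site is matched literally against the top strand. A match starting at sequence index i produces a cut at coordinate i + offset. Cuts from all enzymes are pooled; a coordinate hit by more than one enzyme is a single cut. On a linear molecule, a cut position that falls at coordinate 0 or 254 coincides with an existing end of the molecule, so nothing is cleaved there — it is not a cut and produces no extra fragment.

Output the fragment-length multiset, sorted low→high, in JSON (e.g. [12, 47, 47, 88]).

[81,173]

Site scan:
  PtaIV (ATATCCTG, off=0): no sites
  GruIII (ATCCCA, off=5): starts [76] → cuts [81]
  CdoIV (TTTAGAG, off=2): no sites
  EstIII (AAGACT, off=2): no sites
  WciII (GCAAATAC, off=8): no sites

Pooled cuts: [81]

Fragments:
  [0,81): 81 bp
  [81,254): 173 bp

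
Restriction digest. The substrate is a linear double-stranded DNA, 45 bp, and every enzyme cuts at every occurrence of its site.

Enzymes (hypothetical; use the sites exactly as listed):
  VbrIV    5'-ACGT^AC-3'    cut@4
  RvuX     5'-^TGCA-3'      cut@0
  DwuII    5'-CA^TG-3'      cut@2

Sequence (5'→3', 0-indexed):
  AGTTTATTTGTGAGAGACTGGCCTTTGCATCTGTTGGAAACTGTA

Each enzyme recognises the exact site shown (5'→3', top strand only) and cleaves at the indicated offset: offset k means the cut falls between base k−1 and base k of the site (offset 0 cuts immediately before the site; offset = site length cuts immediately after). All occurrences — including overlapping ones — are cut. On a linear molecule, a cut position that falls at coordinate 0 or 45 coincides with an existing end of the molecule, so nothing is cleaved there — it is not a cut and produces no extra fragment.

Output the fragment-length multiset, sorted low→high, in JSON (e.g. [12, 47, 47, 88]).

[20,25]

Site scan:
  VbrIV (ACGTAC, off=4): no sites
  RvuX TGCA/0: at [25] ⇒ [25]
  DwuII (CATG, off=2): no sites

All cut coordinates (distinct, sorted): [25]

Fragments:
  [0,25): 25 bp
  [25,45): 20 bp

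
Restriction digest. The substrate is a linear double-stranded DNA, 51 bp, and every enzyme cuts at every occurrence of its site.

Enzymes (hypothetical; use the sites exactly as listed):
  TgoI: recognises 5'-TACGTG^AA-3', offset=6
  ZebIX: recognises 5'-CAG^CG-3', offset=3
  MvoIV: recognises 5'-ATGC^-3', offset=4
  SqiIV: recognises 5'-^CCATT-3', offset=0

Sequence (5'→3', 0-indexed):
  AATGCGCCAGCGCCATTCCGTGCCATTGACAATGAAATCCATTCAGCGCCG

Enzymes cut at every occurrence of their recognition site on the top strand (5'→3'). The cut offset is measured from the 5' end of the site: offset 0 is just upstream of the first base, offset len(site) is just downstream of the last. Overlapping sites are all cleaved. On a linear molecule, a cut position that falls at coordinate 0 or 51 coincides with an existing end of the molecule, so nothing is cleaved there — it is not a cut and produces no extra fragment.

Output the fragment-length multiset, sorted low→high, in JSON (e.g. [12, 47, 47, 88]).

[2,5,5,5,8,10,16]

Scan for sites:
  TgoI (TACGTGAA, off=6): no sites
  ZebIX (CAGCG, off=3): starts [7, 43] → cuts [10, 46]
  MvoIV (ATGC, off=4): starts [1] → cuts [5]
  SqiIV (CCATT, off=0): starts [12, 22, 38] → cuts [12, 22, 38]

All cut coordinates (distinct, sorted): [5, 10, 12, 22, 38, 46]

Fragment lengths:
  [0,5): 5 bp
  [5,10): 5 bp
  [10,12): 2 bp
  [12,22): 10 bp
  [22,38): 16 bp
  [38,46): 8 bp
  [46,51): 5 bp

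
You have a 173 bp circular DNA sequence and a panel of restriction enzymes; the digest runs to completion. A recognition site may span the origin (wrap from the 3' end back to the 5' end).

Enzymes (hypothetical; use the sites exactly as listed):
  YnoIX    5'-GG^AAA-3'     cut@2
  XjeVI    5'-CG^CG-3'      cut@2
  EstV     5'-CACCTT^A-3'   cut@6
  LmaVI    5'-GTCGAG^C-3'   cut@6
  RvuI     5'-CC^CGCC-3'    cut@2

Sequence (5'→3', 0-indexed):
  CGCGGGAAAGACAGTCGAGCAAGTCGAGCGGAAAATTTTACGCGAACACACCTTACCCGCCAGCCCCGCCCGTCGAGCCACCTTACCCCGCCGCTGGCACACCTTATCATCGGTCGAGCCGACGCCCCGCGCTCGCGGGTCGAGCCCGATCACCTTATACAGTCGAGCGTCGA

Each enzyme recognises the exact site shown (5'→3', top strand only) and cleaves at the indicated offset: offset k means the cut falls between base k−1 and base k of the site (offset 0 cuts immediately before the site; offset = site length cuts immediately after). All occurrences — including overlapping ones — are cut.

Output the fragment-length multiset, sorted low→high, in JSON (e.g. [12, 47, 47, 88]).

Per-enzyme occurrences:
  YnoIX (GGAAA, off=2): starts [4, 29] → cuts [6, 31]
  XjeVI (CGCG, off=2): starts [0, 40, 127, 133] → cuts [2, 42, 129, 135]
  EstV (CACCTTA, off=6): starts [48, 78, 99, 150] → cuts [54, 84, 105, 156]
  LmaVI (GTCGAGC, off=6): starts [13, 22, 71, 112, 138, 161] → cuts [19, 28, 77, 118, 144, 167]
  RvuI (CCCGCC, off=2): starts [55, 64, 86] → cuts [57, 66, 88]

All cut coordinates (distinct, sorted): [2, 6, 19, 28, 31, 42, 54, 57, 66, 77, 84, 88, 105, 118, 129, 135, 144, 156, 167]

Fragments:
  2→6: 4 bp
  6→19: 13 bp
  19→28: 9 bp
  28→31: 3 bp
  31→42: 11 bp
  42→54: 12 bp
  54→57: 3 bp
  57→66: 9 bp
  66→77: 11 bp
  77→84: 7 bp
  84→88: 4 bp
  88→105: 17 bp
  105→118: 13 bp
  118→129: 11 bp
  129→135: 6 bp
  135→144: 9 bp
  144→156: 12 bp
  156→167: 11 bp
  167→2 (wrap): 173-167+2 = 8 bp

[3,3,4,4,6,7,8,9,9,9,11,11,11,11,12,12,13,13,17]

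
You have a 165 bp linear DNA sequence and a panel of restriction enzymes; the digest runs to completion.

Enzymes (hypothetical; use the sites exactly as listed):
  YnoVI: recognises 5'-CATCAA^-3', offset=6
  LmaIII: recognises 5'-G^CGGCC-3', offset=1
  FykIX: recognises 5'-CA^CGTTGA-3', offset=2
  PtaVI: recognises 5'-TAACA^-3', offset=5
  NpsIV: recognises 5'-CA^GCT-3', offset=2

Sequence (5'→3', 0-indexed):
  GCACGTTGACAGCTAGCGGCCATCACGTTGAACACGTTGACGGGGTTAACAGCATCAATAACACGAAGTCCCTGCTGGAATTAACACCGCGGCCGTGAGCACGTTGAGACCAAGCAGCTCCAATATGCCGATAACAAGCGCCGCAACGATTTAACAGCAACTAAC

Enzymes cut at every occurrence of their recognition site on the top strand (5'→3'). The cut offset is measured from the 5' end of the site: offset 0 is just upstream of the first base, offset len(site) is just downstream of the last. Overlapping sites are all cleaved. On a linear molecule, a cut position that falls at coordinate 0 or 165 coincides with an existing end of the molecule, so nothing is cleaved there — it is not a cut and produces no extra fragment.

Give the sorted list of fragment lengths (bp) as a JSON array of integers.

Site scan:
  YnoVI (CATCAA, off=6): starts [52] → cuts [58]
  LmaIII (GCGGCC, off=1): starts [15, 88] → cuts [16, 89]
  FykIX (CACGTTGA, off=2): starts [1, 23, 32, 99] → cuts [3, 25, 34, 101]
  PtaVI (TAACA, off=5): starts [46, 58, 81, 131, 151] → cuts [51, 63, 86, 136, 156]
  NpsIV (CAGCT, off=2): starts [9, 114] → cuts [11, 116]

Pooled cuts: [3, 11, 16, 25, 34, 51, 58, 63, 86, 89, 101, 116, 136, 156]

Fragments:
  [0,3): 3 bp
  [3,11): 8 bp
  [11,16): 5 bp
  [16,25): 9 bp
  [25,34): 9 bp
  [34,51): 17 bp
  [51,58): 7 bp
  [58,63): 5 bp
  [63,86): 23 bp
  [86,89): 3 bp
  [89,101): 12 bp
  [101,116): 15 bp
  [116,136): 20 bp
  [136,156): 20 bp
  [156,165): 9 bp

[3,3,5,5,7,8,9,9,9,12,15,17,20,20,23]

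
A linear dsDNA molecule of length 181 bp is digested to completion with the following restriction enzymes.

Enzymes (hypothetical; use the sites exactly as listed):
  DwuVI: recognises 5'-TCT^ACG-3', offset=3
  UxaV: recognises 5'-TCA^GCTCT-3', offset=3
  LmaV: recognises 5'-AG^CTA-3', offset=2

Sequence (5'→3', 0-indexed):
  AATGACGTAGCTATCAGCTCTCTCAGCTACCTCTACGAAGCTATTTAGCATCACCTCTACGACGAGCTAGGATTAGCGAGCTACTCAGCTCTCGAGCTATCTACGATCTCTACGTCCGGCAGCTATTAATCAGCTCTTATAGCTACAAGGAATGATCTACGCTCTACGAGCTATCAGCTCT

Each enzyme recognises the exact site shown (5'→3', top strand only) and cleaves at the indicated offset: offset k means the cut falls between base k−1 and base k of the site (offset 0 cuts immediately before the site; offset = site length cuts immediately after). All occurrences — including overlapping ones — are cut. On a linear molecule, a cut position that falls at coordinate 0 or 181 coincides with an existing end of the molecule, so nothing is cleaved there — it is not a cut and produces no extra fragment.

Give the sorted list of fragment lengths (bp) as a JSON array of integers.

[5,5,6,6,6,6,7,7,8,8,9,9,10,10,10,10,11,14,16,18]

Scan for sites:
  DwuVI (TCTACG, off=3): starts [31, 55, 99, 108, 155, 162] → cuts [34, 58, 102, 111, 158, 165]
  UxaV (TCAGCTCT, off=3): starts [13, 84, 129, 173] → cuts [16, 87, 132, 176]
  LmaV (AGCTA, off=2): starts [8, 24, 38, 64, 78, 94, 120, 140, 168] → cuts [10, 26, 40, 66, 80, 96, 122, 142, 170]

All cut coordinates (distinct, sorted): [10, 16, 26, 34, 40, 58, 66, 80, 87, 96, 102, 111, 122, 132, 142, 158, 165, 170, 176]

Fragment lengths:
  [0,10): 10 bp
  [10,16): 6 bp
  [16,26): 10 bp
  [26,34): 8 bp
  [34,40): 6 bp
  [40,58): 18 bp
  [58,66): 8 bp
  [66,80): 14 bp
  [80,87): 7 bp
  [87,96): 9 bp
  [96,102): 6 bp
  [102,111): 9 bp
  [111,122): 11 bp
  [122,132): 10 bp
  [132,142): 10 bp
  [142,158): 16 bp
  [158,165): 7 bp
  [165,170): 5 bp
  [170,176): 6 bp
  [176,181): 5 bp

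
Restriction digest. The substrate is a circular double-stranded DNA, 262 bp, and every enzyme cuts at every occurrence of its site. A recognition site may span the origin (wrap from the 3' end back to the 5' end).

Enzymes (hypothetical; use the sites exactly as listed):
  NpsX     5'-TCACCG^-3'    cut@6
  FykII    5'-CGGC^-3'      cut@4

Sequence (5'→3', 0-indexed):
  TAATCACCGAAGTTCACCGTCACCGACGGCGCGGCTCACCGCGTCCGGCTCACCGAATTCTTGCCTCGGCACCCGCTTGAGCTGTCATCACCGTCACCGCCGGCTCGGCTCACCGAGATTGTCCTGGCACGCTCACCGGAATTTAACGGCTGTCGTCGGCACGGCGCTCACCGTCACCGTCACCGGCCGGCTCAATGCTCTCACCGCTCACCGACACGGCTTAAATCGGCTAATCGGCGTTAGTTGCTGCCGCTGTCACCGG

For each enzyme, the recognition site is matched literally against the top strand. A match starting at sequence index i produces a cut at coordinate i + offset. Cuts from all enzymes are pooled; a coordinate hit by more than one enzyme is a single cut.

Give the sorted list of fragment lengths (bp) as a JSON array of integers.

Per-enzyme occurrences:
  NpsX (TCACCG, off=6): starts [3, 13, 19, 35, 49, 87, 93, 109, 132, 167, 173, 179, 200, 207, 255] → cuts [9, 19, 25, 41, 55, 93, 99, 115, 138, 173, 179, 185, 206, 213, 261]
  FykII (CGGC, off=4): starts [26, 31, 45, 66, 100, 105, 146, 156, 161, 183, 187, 216, 226, 234] → cuts [30, 35, 49, 70, 104, 109, 150, 160, 165, 187, 191, 220, 230, 238]

Pooled cuts: [9, 19, 25, 30, 35, 41, 49, 55, 70, 93, 99, 104, 109, 115, 138, 150, 160, 165, 173, 179, 185, 187, 191, 206, 213, 220, 230, 238, 261]

Fragments:
  9→19: 10 bp
  19→25: 6 bp
  25→30: 5 bp
  30→35: 5 bp
  35→41: 6 bp
  41→49: 8 bp
  49→55: 6 bp
  55→70: 15 bp
  70→93: 23 bp
  93→99: 6 bp
  99→104: 5 bp
  104→109: 5 bp
  109→115: 6 bp
  115→138: 23 bp
  138→150: 12 bp
  150→160: 10 bp
  160→165: 5 bp
  165→173: 8 bp
  173→179: 6 bp
  179→185: 6 bp
  185→187: 2 bp
  187→191: 4 bp
  191→206: 15 bp
  206→213: 7 bp
  213→220: 7 bp
  220→230: 10 bp
  230→238: 8 bp
  238→261: 23 bp
  261→9 (wrap): 262-261+9 = 10 bp

[2,4,5,5,5,5,5,6,6,6,6,6,6,6,7,7,8,8,8,10,10,10,10,12,15,15,23,23,23]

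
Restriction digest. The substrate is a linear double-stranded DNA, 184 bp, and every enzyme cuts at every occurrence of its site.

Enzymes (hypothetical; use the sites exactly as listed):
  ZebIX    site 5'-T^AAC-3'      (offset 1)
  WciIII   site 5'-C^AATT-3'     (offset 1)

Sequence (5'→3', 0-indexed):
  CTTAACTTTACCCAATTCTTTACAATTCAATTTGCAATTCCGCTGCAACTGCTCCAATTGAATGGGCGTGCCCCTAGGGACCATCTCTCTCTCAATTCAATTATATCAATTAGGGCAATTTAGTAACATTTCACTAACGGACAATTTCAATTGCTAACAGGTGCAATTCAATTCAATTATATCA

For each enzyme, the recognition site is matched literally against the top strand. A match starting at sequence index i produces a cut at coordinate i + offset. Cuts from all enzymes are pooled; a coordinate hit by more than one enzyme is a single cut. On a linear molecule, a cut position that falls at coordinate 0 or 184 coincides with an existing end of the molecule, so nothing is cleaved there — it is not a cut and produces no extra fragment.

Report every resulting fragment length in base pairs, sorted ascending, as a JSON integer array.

[3,5,5,5,5,6,7,7,7,8,9,9,9,10,10,10,11,20,38]

Scan for sites:
  ZebIX (TAAC, off=1): starts [2, 123, 134, 154] → cuts [3, 124, 135, 155]
  WciIII (CAATT, off=1): starts [12, 22, 27, 34, 54, 92, 97, 106, 115, 141, 147, 163, 168, 173] → cuts [13, 23, 28, 35, 55, 93, 98, 107, 116, 142, 148, 164, 169, 174]

Pooled cuts: [3, 13, 23, 28, 35, 55, 93, 98, 107, 116, 124, 135, 142, 148, 155, 164, 169, 174]

Fragment lengths:
  [0,3): 3 bp
  [3,13): 10 bp
  [13,23): 10 bp
  [23,28): 5 bp
  [28,35): 7 bp
  [35,55): 20 bp
  [55,93): 38 bp
  [93,98): 5 bp
  [98,107): 9 bp
  [107,116): 9 bp
  [116,124): 8 bp
  [124,135): 11 bp
  [135,142): 7 bp
  [142,148): 6 bp
  [148,155): 7 bp
  [155,164): 9 bp
  [164,169): 5 bp
  [169,174): 5 bp
  [174,184): 10 bp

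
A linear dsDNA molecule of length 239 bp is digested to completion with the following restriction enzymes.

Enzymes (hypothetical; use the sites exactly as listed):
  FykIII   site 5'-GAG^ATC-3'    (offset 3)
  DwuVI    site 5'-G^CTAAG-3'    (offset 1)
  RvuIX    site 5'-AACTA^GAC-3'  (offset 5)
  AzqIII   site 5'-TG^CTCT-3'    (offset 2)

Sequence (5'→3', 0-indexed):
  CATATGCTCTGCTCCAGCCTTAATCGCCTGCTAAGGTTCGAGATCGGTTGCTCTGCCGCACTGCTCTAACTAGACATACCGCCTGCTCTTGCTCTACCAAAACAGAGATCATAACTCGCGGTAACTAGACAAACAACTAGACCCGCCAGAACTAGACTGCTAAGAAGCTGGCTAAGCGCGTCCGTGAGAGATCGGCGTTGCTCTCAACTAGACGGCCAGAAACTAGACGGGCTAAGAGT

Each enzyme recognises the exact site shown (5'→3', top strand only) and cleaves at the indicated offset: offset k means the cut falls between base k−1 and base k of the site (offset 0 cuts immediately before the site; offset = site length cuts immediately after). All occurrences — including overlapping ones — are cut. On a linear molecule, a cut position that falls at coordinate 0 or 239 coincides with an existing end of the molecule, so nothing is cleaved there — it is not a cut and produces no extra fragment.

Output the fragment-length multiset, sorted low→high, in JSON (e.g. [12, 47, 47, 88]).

[5,6,6,6,8,8,9,10,10,12,12,12,13,13,15,15,16,19,20,24]

Per-enzyme occurrences:
  FykIII GAGATC/3: at [39, 104, 187] ⇒ [42, 107, 190]
  DwuVI GCTAAG/1: at [29, 158, 170, 230] ⇒ [30, 159, 171, 231]
  RvuIX AACTAGAC/5: at [67, 122, 134, 149, 205, 220] ⇒ [72, 127, 139, 154, 210, 225]
  AzqIII TGCTCT/2: at [4, 48, 61, 83, 89, 198] ⇒ [6, 50, 63, 85, 91, 200]

Pooled cuts: [6, 30, 42, 50, 63, 72, 85, 91, 107, 127, 139, 154, 159, 171, 190, 200, 210, 225, 231]

Fragments:
  [0,6): 6 bp
  [6,30): 24 bp
  [30,42): 12 bp
  [42,50): 8 bp
  [50,63): 13 bp
  [63,72): 9 bp
  [72,85): 13 bp
  [85,91): 6 bp
  [91,107): 16 bp
  [107,127): 20 bp
  [127,139): 12 bp
  [139,154): 15 bp
  [154,159): 5 bp
  [159,171): 12 bp
  [171,190): 19 bp
  [190,200): 10 bp
  [200,210): 10 bp
  [210,225): 15 bp
  [225,231): 6 bp
  [231,239): 8 bp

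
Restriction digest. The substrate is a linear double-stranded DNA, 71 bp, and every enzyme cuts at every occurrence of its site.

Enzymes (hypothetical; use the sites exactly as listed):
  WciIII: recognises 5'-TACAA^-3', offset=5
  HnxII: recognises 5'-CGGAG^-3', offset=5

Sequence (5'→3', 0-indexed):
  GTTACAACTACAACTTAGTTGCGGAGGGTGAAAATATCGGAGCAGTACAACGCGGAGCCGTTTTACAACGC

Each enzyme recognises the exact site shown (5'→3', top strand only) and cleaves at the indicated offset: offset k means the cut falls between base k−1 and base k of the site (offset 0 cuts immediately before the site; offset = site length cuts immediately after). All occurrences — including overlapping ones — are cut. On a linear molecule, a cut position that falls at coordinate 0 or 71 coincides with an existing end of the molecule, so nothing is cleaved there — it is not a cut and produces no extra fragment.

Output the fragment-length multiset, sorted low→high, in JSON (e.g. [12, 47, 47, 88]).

[3,6,7,7,8,11,13,16]

Site scan:
  WciIII TACAA/5: at [2, 8, 45, 63] ⇒ [7, 13, 50, 68]
  HnxII CGGAG/5: at [21, 37, 52] ⇒ [26, 42, 57]

All cut coordinates (distinct, sorted): [7, 13, 26, 42, 50, 57, 68]

Fragments:
  [0,7): 7 bp
  [7,13): 6 bp
  [13,26): 13 bp
  [26,42): 16 bp
  [42,50): 8 bp
  [50,57): 7 bp
  [57,68): 11 bp
  [68,71): 3 bp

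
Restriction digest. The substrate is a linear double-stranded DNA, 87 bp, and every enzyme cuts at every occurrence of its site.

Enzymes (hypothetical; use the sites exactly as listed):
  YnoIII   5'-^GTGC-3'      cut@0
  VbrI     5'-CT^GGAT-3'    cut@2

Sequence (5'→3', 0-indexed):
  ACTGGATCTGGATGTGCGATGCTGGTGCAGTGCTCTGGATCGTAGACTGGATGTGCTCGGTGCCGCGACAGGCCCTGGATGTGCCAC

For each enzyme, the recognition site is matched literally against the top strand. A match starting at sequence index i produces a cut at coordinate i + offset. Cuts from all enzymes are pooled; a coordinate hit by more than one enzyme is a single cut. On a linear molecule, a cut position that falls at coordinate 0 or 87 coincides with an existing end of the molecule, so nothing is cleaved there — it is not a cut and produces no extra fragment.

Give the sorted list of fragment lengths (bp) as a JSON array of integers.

[3,4,4,4,5,6,7,7,7,11,12,17]

Site scan:
  YnoIII (GTGC, off=0): starts [13, 24, 29, 52, 59, 80] → cuts [13, 24, 29, 52, 59, 80]
  VbrI (CTGGAT, off=2): starts [1, 7, 34, 46, 74] → cuts [3, 9, 36, 48, 76]

Pooled cuts: [3, 9, 13, 24, 29, 36, 48, 52, 59, 76, 80]

Fragments:
  [0,3): 3 bp
  [3,9): 6 bp
  [9,13): 4 bp
  [13,24): 11 bp
  [24,29): 5 bp
  [29,36): 7 bp
  [36,48): 12 bp
  [48,52): 4 bp
  [52,59): 7 bp
  [59,76): 17 bp
  [76,80): 4 bp
  [80,87): 7 bp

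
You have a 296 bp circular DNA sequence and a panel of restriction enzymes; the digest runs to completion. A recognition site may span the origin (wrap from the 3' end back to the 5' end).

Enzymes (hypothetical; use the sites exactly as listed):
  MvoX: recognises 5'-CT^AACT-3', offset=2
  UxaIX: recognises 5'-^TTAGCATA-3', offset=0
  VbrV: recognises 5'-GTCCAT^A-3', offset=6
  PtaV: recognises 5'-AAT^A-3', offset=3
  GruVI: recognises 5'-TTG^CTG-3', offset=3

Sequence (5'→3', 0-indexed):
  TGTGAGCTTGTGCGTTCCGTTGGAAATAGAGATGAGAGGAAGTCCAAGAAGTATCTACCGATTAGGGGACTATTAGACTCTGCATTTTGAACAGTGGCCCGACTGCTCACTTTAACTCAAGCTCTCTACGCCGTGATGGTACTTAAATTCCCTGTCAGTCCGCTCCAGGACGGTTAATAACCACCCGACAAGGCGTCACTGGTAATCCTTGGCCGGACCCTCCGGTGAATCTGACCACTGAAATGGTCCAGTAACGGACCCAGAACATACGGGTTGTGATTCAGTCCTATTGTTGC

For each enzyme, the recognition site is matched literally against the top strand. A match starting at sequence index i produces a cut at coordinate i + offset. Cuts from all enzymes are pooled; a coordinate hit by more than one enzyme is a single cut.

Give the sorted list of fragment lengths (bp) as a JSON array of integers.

Per-enzyme occurrences:
  MvoX (CTAACT, off=2): no sites
  UxaIX (TTAGCATA, off=0): no sites
  VbrV (GTCCATA, off=6): no sites
  PtaV (AATA, off=3): starts [24, 175] → cuts [27, 178]
  GruVI (TTGCTG, off=3): starts [292] → cuts [295]

All cut coordinates (distinct, sorted): [27, 178, 295]

Fragments:
  27→178: 151 bp
  178→295: 117 bp
  295→27 (wrap): 296-295+27 = 28 bp

[28,117,151]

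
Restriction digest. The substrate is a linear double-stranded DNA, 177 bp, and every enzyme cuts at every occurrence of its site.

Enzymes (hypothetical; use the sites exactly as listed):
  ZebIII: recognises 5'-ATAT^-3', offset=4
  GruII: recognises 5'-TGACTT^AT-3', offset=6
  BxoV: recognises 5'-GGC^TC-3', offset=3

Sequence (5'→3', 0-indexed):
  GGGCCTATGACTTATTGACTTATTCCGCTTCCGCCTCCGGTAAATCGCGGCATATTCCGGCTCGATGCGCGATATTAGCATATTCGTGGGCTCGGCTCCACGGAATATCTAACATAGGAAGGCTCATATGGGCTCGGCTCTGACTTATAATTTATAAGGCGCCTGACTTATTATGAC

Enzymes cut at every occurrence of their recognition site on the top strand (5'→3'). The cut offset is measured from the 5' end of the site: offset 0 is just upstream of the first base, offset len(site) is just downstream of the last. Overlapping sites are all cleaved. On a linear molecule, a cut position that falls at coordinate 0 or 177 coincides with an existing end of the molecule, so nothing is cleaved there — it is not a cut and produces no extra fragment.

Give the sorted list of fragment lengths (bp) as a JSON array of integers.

Per-enzyme occurrences:
  ZebIII (ATAT, off=4): starts [51, 71, 79, 104, 125] → cuts [55, 75, 83, 108, 129]
  GruII (TGACTTAT, off=6): starts [7, 15, 140, 163] → cuts [13, 21, 146, 169]
  BxoV (GGCTC, off=3): starts [58, 88, 93, 120, 130, 135] → cuts [61, 91, 96, 123, 133, 138]

Pooled cuts: [13, 21, 55, 61, 75, 83, 91, 96, 108, 123, 129, 133, 138, 146, 169]

Fragments:
  [0,13): 13 bp
  [13,21): 8 bp
  [21,55): 34 bp
  [55,61): 6 bp
  [61,75): 14 bp
  [75,83): 8 bp
  [83,91): 8 bp
  [91,96): 5 bp
  [96,108): 12 bp
  [108,123): 15 bp
  [123,129): 6 bp
  [129,133): 4 bp
  [133,138): 5 bp
  [138,146): 8 bp
  [146,169): 23 bp
  [169,177): 8 bp

[4,5,5,6,6,8,8,8,8,8,12,13,14,15,23,34]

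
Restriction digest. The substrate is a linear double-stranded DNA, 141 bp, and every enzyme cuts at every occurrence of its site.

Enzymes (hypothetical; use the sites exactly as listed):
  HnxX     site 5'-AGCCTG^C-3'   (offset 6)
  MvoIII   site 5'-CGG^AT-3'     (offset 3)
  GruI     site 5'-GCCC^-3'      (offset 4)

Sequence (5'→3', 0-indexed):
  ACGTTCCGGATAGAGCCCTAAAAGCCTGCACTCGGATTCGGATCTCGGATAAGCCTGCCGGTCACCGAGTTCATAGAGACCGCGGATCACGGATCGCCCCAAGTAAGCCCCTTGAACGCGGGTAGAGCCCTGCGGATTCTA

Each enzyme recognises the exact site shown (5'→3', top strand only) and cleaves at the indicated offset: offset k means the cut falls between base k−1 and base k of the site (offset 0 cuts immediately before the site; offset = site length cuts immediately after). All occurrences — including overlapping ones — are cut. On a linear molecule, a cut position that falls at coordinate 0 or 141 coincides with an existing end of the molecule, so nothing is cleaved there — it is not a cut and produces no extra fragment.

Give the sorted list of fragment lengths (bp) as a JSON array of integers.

[5,6,6,7,7,7,7,9,9,9,10,11,20,28]

Scan for sites:
  HnxX (AGCCTGC, off=6): starts [22, 51] → cuts [28, 57]
  MvoIII (CGGAT, off=3): starts [6, 32, 38, 45, 82, 89, 132] → cuts [9, 35, 41, 48, 85, 92, 135]
  GruI (GCCC, off=4): starts [14, 95, 106, 126] → cuts [18, 99, 110, 130]

Pooled cuts: [9, 18, 28, 35, 41, 48, 57, 85, 92, 99, 110, 130, 135]

Fragment lengths:
  [0,9): 9 bp
  [9,18): 9 bp
  [18,28): 10 bp
  [28,35): 7 bp
  [35,41): 6 bp
  [41,48): 7 bp
  [48,57): 9 bp
  [57,85): 28 bp
  [85,92): 7 bp
  [92,99): 7 bp
  [99,110): 11 bp
  [110,130): 20 bp
  [130,135): 5 bp
  [135,141): 6 bp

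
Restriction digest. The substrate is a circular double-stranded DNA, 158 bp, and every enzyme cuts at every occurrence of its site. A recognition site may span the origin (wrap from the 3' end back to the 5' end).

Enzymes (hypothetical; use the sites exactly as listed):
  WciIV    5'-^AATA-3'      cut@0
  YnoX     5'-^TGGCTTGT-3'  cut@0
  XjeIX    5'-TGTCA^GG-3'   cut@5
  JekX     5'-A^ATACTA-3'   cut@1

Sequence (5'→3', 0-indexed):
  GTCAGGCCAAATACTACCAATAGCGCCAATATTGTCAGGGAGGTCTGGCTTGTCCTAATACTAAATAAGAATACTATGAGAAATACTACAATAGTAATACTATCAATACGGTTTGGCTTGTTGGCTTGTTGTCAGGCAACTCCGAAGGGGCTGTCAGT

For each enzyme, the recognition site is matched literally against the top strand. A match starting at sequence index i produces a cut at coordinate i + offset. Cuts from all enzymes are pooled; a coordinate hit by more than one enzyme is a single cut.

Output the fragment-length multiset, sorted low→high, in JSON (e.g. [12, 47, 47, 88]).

Per-enzyme occurrences:
  WciIV (AATA, off=0): starts [9, 18, 27, 56, 63, 69, 81, 89, 95, 104] → cuts [9, 18, 27, 56, 63, 69, 81, 89, 95, 104]
  YnoX (TGGCTTGT, off=0): starts [45, 113, 121] → cuts [45, 113, 121]
  XjeIX (TGTCAGG, off=5): starts [32, 129, 157] → cuts [4, 37, 134]
  JekX (AATACTA, off=1): starts [9, 56, 69, 81, 95] → cuts [10, 57, 70, 82, 96]

All cut coordinates (distinct, sorted): [4, 9, 10, 18, 27, 37, 45, 56, 57, 63, 69, 70, 81, 82, 89, 95, 96, 104, 113, 121, 134]

Fragment lengths:
  4→9: 5 bp
  9→10: 1 bp
  10→18: 8 bp
  18→27: 9 bp
  27→37: 10 bp
  37→45: 8 bp
  45→56: 11 bp
  56→57: 1 bp
  57→63: 6 bp
  63→69: 6 bp
  69→70: 1 bp
  70→81: 11 bp
  81→82: 1 bp
  82→89: 7 bp
  89→95: 6 bp
  95→96: 1 bp
  96→104: 8 bp
  104→113: 9 bp
  113→121: 8 bp
  121→134: 13 bp
  134→4 (wrap): 158-134+4 = 28 bp

[1,1,1,1,1,5,6,6,6,7,8,8,8,8,9,9,10,11,11,13,28]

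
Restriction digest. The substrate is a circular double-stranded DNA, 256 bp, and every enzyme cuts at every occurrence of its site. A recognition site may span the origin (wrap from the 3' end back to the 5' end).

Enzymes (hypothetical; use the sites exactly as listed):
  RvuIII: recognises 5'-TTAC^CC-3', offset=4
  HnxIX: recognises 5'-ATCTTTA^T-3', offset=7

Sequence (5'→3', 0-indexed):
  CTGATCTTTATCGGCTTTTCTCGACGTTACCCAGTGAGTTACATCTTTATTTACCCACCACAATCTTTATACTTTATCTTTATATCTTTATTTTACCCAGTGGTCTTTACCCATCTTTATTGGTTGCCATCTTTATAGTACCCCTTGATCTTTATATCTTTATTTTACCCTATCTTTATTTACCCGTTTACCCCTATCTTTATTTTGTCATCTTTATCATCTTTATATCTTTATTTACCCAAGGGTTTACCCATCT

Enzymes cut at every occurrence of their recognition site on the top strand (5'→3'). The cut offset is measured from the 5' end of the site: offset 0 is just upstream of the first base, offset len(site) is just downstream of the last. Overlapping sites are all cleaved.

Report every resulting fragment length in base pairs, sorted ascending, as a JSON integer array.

Site scan:
  RvuIII (TTACCC, off=4): starts [26, 50, 92, 106, 164, 179, 187, 234, 246] → cuts [30, 54, 96, 110, 168, 183, 191, 238, 250]
  HnxIX (ATCTTTAT, off=7): starts [3, 42, 62, 75, 83, 112, 128, 147, 155, 171, 195, 209, 218, 226] → cuts [10, 49, 69, 82, 90, 119, 135, 154, 162, 178, 202, 216, 225, 233]

Pooled cuts: [10, 30, 49, 54, 69, 82, 90, 96, 110, 119, 135, 154, 162, 168, 178, 183, 191, 202, 216, 225, 233, 238, 250]

Fragment lengths:
  10→30: 20 bp
  30→49: 19 bp
  49→54: 5 bp
  54→69: 15 bp
  69→82: 13 bp
  82→90: 8 bp
  90→96: 6 bp
  96→110: 14 bp
  110→119: 9 bp
  119→135: 16 bp
  135→154: 19 bp
  154→162: 8 bp
  162→168: 6 bp
  168→178: 10 bp
  178→183: 5 bp
  183→191: 8 bp
  191→202: 11 bp
  202→216: 14 bp
  216→225: 9 bp
  225→233: 8 bp
  233→238: 5 bp
  238→250: 12 bp
  250→10 (wrap): 256-250+10 = 16 bp

[5,5,5,6,6,8,8,8,8,9,9,10,11,12,13,14,14,15,16,16,19,19,20]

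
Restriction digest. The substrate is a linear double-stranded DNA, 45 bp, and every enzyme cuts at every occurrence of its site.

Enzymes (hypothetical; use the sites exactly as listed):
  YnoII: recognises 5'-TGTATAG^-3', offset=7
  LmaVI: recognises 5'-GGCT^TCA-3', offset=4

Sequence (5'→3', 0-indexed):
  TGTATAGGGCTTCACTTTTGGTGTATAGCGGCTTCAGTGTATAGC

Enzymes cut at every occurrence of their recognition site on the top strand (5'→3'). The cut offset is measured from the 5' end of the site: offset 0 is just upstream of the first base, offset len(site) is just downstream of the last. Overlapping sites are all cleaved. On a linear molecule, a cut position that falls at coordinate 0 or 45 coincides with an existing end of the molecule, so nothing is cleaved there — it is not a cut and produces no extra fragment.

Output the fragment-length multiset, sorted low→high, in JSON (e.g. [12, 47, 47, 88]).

Site scan:
  YnoII (TGTATAG, off=7): starts [0, 21, 37] → cuts [7, 28, 44]
  LmaVI (GGCTTCA, off=4): starts [7, 29] → cuts [11, 33]

Pooled cuts: [7, 11, 28, 33, 44]

Fragments:
  [0,7): 7 bp
  [7,11): 4 bp
  [11,28): 17 bp
  [28,33): 5 bp
  [33,44): 11 bp
  [44,45): 1 bp

[1,4,5,7,11,17]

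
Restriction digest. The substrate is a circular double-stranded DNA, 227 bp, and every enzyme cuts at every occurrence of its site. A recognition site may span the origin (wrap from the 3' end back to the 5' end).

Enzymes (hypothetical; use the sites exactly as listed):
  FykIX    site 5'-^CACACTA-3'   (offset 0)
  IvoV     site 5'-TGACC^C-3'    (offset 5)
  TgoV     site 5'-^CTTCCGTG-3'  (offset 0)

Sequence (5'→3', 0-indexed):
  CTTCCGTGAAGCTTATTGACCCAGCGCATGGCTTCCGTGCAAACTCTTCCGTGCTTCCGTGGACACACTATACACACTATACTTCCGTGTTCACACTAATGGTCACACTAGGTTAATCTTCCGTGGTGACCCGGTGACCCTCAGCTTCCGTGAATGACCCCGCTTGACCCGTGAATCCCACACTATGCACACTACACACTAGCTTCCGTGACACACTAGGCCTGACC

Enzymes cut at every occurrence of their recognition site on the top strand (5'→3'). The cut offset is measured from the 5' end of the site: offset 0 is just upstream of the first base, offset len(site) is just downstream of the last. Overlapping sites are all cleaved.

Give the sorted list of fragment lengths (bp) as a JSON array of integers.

Site scan:
  FykIX CACACTA/0: at [63, 72, 91, 103, 178, 187, 194, 211] ⇒ [63, 72, 91, 103, 178, 187, 194, 211]
  IvoV TGACCC/5: at [16, 126, 134, 154, 164, 222] ⇒ [0, 21, 131, 139, 159, 169]
  TgoV CTTCCGTG/0: at [0, 31, 45, 53, 81, 117, 144, 202] ⇒ [0, 31, 45, 53, 81, 117, 144, 202]

All cut coordinates (distinct, sorted): [0, 21, 31, 45, 53, 63, 72, 81, 91, 103, 117, 131, 139, 144, 159, 169, 178, 187, 194, 202, 211]

Fragment lengths:
  0→21: 21 bp
  21→31: 10 bp
  31→45: 14 bp
  45→53: 8 bp
  53→63: 10 bp
  63→72: 9 bp
  72→81: 9 bp
  81→91: 10 bp
  91→103: 12 bp
  103→117: 14 bp
  117→131: 14 bp
  131→139: 8 bp
  139→144: 5 bp
  144→159: 15 bp
  159→169: 10 bp
  169→178: 9 bp
  178→187: 9 bp
  187→194: 7 bp
  194→202: 8 bp
  202→211: 9 bp
  211→0 (wrap): 227-211+0 = 16 bp

[5,7,8,8,8,9,9,9,9,9,10,10,10,10,12,14,14,14,15,16,21]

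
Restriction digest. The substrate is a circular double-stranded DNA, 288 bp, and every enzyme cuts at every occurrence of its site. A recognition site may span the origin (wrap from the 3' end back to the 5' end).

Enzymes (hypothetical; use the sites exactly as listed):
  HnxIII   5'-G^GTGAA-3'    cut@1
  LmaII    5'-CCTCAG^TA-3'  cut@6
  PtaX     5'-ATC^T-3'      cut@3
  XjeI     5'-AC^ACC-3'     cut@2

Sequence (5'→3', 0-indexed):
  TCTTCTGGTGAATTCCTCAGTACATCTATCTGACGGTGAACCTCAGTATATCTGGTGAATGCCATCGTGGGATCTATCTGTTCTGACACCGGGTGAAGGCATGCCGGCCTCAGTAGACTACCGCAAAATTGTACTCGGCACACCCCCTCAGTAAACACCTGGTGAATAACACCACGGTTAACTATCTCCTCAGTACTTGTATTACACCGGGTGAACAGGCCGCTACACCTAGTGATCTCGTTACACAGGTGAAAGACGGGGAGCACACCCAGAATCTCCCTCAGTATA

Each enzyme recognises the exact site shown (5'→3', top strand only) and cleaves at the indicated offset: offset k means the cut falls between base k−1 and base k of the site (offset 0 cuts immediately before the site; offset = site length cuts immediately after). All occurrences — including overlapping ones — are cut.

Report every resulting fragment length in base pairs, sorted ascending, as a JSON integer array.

[2,4,4,5,5,5,5,5,5,6,6,6,7,8,9,9,10,10,11,11,11,12,13,16,16,18,20,21,28]

Scan for sites:
  HnxIII GGTGAA/1: at [6, 34, 53, 91, 160, 209, 247] ⇒ [7, 35, 54, 92, 161, 210, 248]
  LmaII CCTCAGTA/6: at [14, 40, 107, 145, 187, 278] ⇒ [20, 46, 113, 151, 193, 284]
  PtaX ATCT/3: at [23, 27, 49, 71, 75, 183, 234, 273, 287] ⇒ [2, 26, 30, 52, 74, 78, 186, 237, 276]
  XjeI ACACC/2: at [85, 139, 154, 168, 203, 224, 264] ⇒ [87, 141, 156, 170, 205, 226, 266]

All cut coordinates (distinct, sorted): [2, 7, 20, 26, 30, 35, 46, 52, 54, 74, 78, 87, 92, 113, 141, 151, 156, 161, 170, 186, 193, 205, 210, 226, 237, 248, 266, 276, 284]

Fragment lengths:
  2→7: 5 bp
  7→20: 13 bp
  20→26: 6 bp
  26→30: 4 bp
  30→35: 5 bp
  35→46: 11 bp
  46→52: 6 bp
  52→54: 2 bp
  54→74: 20 bp
  74→78: 4 bp
  78→87: 9 bp
  87→92: 5 bp
  92→113: 21 bp
  113→141: 28 bp
  141→151: 10 bp
  151→156: 5 bp
  156→161: 5 bp
  161→170: 9 bp
  170→186: 16 bp
  186→193: 7 bp
  193→205: 12 bp
  205→210: 5 bp
  210→226: 16 bp
  226→237: 11 bp
  237→248: 11 bp
  248→266: 18 bp
  266→276: 10 bp
  276→284: 8 bp
  284→2 (wrap): 288-284+2 = 6 bp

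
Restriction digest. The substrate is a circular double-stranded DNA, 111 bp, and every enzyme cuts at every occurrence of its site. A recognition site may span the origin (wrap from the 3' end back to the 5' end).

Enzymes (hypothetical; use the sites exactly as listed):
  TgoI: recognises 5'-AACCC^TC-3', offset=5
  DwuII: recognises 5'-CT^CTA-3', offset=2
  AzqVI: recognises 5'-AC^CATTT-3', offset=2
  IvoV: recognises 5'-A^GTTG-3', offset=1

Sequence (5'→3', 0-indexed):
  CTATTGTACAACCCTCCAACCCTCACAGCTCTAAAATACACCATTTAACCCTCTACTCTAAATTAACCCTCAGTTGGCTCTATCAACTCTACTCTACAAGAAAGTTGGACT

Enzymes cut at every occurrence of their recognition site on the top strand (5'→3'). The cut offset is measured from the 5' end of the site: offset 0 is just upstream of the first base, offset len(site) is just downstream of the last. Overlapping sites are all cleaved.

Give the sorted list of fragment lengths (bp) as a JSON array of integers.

[1,3,5,5,7,8,8,8,9,10,10,11,12,14]

Scan for sites:
  TgoI AACCCTC/5: at [9, 17, 46, 64] ⇒ [14, 22, 51, 69]
  DwuII CTCTA/2: at [28, 50, 55, 77, 86, 91, 109] ⇒ [0, 30, 52, 57, 79, 88, 93]
  AzqVI ACCATTT/2: at [39] ⇒ [41]
  IvoV AGTTG/1: at [71, 102] ⇒ [72, 103]

All cut coordinates (distinct, sorted): [0, 14, 22, 30, 41, 51, 52, 57, 69, 72, 79, 88, 93, 103]

Fragments:
  0→14: 14 bp
  14→22: 8 bp
  22→30: 8 bp
  30→41: 11 bp
  41→51: 10 bp
  51→52: 1 bp
  52→57: 5 bp
  57→69: 12 bp
  69→72: 3 bp
  72→79: 7 bp
  79→88: 9 bp
  88→93: 5 bp
  93→103: 10 bp
  103→0 (wrap): 111-103+0 = 8 bp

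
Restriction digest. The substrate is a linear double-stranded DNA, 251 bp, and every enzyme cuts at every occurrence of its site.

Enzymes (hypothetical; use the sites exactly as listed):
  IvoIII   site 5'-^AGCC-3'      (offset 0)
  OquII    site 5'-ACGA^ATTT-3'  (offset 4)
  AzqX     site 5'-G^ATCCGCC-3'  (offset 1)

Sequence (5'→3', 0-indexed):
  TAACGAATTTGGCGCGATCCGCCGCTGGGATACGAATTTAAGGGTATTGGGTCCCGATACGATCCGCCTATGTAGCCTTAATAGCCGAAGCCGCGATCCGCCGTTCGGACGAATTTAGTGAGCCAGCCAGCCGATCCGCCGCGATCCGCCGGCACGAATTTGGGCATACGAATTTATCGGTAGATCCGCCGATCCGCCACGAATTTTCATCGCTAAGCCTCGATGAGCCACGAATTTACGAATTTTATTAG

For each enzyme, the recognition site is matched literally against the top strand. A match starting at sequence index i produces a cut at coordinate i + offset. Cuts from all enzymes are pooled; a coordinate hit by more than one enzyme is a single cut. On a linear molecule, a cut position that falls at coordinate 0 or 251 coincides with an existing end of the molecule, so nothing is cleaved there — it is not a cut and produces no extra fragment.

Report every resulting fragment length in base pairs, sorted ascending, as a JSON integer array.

Scan for sites:
  IvoIII AGCC/0: at [73, 82, 88, 120, 124, 128, 215, 225] ⇒ [73, 82, 88, 120, 124, 128, 215, 225]
  OquII ACGAATTT/4: at [2, 31, 108, 153, 167, 198, 229, 237] ⇒ [6, 35, 112, 157, 171, 202, 233, 241]
  AzqX GATCCGCC/1: at [15, 60, 94, 132, 142, 182, 190] ⇒ [16, 61, 95, 133, 143, 183, 191]

Pooled cuts: [6, 16, 35, 61, 73, 82, 88, 95, 112, 120, 124, 128, 133, 143, 157, 171, 183, 191, 202, 215, 225, 233, 241]

Fragment lengths:
  [0,6): 6 bp
  [6,16): 10 bp
  [16,35): 19 bp
  [35,61): 26 bp
  [61,73): 12 bp
  [73,82): 9 bp
  [82,88): 6 bp
  [88,95): 7 bp
  [95,112): 17 bp
  [112,120): 8 bp
  [120,124): 4 bp
  [124,128): 4 bp
  [128,133): 5 bp
  [133,143): 10 bp
  [143,157): 14 bp
  [157,171): 14 bp
  [171,183): 12 bp
  [183,191): 8 bp
  [191,202): 11 bp
  [202,215): 13 bp
  [215,225): 10 bp
  [225,233): 8 bp
  [233,241): 8 bp
  [241,251): 10 bp

[4,4,5,6,6,7,8,8,8,8,9,10,10,10,10,11,12,12,13,14,14,17,19,26]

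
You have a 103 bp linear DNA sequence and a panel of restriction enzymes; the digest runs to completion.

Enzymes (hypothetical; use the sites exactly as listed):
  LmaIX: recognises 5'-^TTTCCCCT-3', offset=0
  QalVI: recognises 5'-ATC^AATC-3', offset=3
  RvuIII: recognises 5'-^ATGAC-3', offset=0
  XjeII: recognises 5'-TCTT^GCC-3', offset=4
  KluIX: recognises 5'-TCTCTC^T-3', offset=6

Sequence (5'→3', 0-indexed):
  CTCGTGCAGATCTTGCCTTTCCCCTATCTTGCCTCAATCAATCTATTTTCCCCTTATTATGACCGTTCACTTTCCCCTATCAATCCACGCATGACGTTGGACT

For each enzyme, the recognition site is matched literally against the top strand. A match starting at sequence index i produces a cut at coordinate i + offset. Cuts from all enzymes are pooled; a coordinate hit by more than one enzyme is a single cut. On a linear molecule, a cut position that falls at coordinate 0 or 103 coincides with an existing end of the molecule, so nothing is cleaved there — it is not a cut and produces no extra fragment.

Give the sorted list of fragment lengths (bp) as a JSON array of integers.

Site scan:
  LmaIX (TTTCCCCT, off=0): starts [17, 46, 70] → cuts [17, 46, 70]
  QalVI (ATCAATC, off=3): starts [36, 78] → cuts [39, 81]
  RvuIII (ATGAC, off=0): starts [58, 90] → cuts [58, 90]
  XjeII (TCTTGCC, off=4): starts [10, 26] → cuts [14, 30]
  KluIX (TCTCTCT, off=6): no sites

Pooled cuts: [14, 17, 30, 39, 46, 58, 70, 81, 90]

Fragment lengths:
  [0,14): 14 bp
  [14,17): 3 bp
  [17,30): 13 bp
  [30,39): 9 bp
  [39,46): 7 bp
  [46,58): 12 bp
  [58,70): 12 bp
  [70,81): 11 bp
  [81,90): 9 bp
  [90,103): 13 bp

[3,7,9,9,11,12,12,13,13,14]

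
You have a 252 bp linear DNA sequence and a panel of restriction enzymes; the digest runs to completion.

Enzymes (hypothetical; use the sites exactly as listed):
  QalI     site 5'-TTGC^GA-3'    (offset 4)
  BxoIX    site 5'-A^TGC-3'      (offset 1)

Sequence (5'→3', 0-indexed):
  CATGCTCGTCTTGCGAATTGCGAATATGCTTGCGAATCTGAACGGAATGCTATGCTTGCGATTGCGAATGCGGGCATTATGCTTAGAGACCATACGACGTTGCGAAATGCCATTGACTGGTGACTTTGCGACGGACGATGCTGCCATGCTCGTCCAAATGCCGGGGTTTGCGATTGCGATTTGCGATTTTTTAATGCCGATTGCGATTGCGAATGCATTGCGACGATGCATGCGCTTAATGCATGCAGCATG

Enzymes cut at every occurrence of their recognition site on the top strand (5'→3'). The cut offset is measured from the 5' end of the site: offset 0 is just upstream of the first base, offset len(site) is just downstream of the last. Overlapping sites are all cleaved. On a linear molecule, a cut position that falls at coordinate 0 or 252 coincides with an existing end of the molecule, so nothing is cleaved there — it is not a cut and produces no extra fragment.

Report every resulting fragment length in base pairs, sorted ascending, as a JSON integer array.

Per-enzyme occurrences:
  QalI TTGCGA/4: at [10, 17, 29, 55, 61, 99, 125, 167, 173, 180, 200, 206, 217] ⇒ [14, 21, 33, 59, 65, 103, 129, 171, 177, 184, 204, 210, 221]
  BxoIX ATGC/1: at [1, 25, 46, 51, 67, 78, 106, 137, 145, 157, 193, 212, 225, 229, 238, 242] ⇒ [2, 26, 47, 52, 68, 79, 107, 138, 146, 158, 194, 213, 226, 230, 239, 243]

Pooled cuts: [2, 14, 21, 26, 33, 47, 52, 59, 65, 68, 79, 103, 107, 129, 138, 146, 158, 171, 177, 184, 194, 204, 210, 213, 221, 226, 230, 239, 243]

Fragments:
  [0,2): 2 bp
  [2,14): 12 bp
  [14,21): 7 bp
  [21,26): 5 bp
  [26,33): 7 bp
  [33,47): 14 bp
  [47,52): 5 bp
  [52,59): 7 bp
  [59,65): 6 bp
  [65,68): 3 bp
  [68,79): 11 bp
  [79,103): 24 bp
  [103,107): 4 bp
  [107,129): 22 bp
  [129,138): 9 bp
  [138,146): 8 bp
  [146,158): 12 bp
  [158,171): 13 bp
  [171,177): 6 bp
  [177,184): 7 bp
  [184,194): 10 bp
  [194,204): 10 bp
  [204,210): 6 bp
  [210,213): 3 bp
  [213,221): 8 bp
  [221,226): 5 bp
  [226,230): 4 bp
  [230,239): 9 bp
  [239,243): 4 bp
  [243,252): 9 bp

[2,3,3,4,4,4,5,5,5,6,6,6,7,7,7,7,8,8,9,9,9,10,10,11,12,12,13,14,22,24]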